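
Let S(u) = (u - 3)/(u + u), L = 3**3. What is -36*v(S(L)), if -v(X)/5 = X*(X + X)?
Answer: 640/9 ≈ 71.111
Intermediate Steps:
L = 27
S(u) = (-3 + u)/(2*u) (S(u) = (-3 + u)/((2*u)) = (-3 + u)*(1/(2*u)) = (-3 + u)/(2*u))
v(X) = -10*X**2 (v(X) = -5*X*(X + X) = -5*X*2*X = -10*X**2)
-36*v(S(L)) = -(-360)*((1/2)*(-3 + 27)/27)**2 = -(-360)*((1/2)*(1/27)*24)**2 = -(-360)*(4/9)**2 = -(-360)*16/81 = -36*(-160/81) = 640/9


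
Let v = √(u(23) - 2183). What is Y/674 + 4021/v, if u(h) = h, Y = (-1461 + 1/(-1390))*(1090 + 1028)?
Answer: -2150607669/468430 - 4021*I*√15/180 ≈ -4591.1 - 86.518*I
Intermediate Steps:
Y = -2150607669/695 (Y = (-1461 - 1/1390)*2118 = -2030791/1390*2118 = -2150607669/695 ≈ -3.0944e+6)
v = 12*I*√15 (v = √(23 - 2183) = √(-2160) = 12*I*√15 ≈ 46.476*I)
Y/674 + 4021/v = -2150607669/695/674 + 4021/((12*I*√15)) = -2150607669/695*1/674 + 4021*(-I*√15/180) = -2150607669/468430 - 4021*I*√15/180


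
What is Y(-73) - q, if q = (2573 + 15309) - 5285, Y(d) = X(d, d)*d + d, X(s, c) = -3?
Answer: -12451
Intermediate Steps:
Y(d) = -2*d (Y(d) = -3*d + d = -2*d)
q = 12597 (q = 17882 - 5285 = 12597)
Y(-73) - q = -2*(-73) - 1*12597 = 146 - 12597 = -12451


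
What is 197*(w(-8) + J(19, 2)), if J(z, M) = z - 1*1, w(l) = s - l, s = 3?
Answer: 5713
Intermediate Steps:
w(l) = 3 - l
J(z, M) = -1 + z (J(z, M) = z - 1 = -1 + z)
197*(w(-8) + J(19, 2)) = 197*((3 - 1*(-8)) + (-1 + 19)) = 197*((3 + 8) + 18) = 197*(11 + 18) = 197*29 = 5713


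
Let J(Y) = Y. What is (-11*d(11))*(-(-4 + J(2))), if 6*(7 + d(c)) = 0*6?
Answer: 154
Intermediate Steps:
d(c) = -7 (d(c) = -7 + (0*6)/6 = -7 + (1/6)*0 = -7 + 0 = -7)
(-11*d(11))*(-(-4 + J(2))) = (-11*(-7))*(-(-4 + 2)) = 77*(-1*(-2)) = 77*2 = 154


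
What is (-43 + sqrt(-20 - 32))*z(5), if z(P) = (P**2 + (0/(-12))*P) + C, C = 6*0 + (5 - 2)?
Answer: -1204 + 56*I*sqrt(13) ≈ -1204.0 + 201.91*I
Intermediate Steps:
C = 3 (C = 0 + 3 = 3)
z(P) = 3 + P**2 (z(P) = (P**2 + (0/(-12))*P) + 3 = (P**2 + (0*(-1/12))*P) + 3 = (P**2 + 0*P) + 3 = (P**2 + 0) + 3 = P**2 + 3 = 3 + P**2)
(-43 + sqrt(-20 - 32))*z(5) = (-43 + sqrt(-20 - 32))*(3 + 5**2) = (-43 + sqrt(-52))*(3 + 25) = (-43 + 2*I*sqrt(13))*28 = -1204 + 56*I*sqrt(13)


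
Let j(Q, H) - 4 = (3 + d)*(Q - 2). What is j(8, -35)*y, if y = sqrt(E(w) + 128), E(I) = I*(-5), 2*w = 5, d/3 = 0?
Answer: 11*sqrt(462) ≈ 236.44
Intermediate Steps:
d = 0 (d = 3*0 = 0)
w = 5/2 (w = (1/2)*5 = 5/2 ≈ 2.5000)
E(I) = -5*I
y = sqrt(462)/2 (y = sqrt(-5*5/2 + 128) = sqrt(-25/2 + 128) = sqrt(231/2) = sqrt(462)/2 ≈ 10.747)
j(Q, H) = -2 + 3*Q (j(Q, H) = 4 + (3 + 0)*(Q - 2) = 4 + 3*(-2 + Q) = 4 + (-6 + 3*Q) = -2 + 3*Q)
j(8, -35)*y = (-2 + 3*8)*(sqrt(462)/2) = (-2 + 24)*(sqrt(462)/2) = 22*(sqrt(462)/2) = 11*sqrt(462)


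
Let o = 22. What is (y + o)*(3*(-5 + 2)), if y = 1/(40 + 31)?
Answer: -14067/71 ≈ -198.13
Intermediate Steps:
y = 1/71 ≈ 0.014085
(y + o)*(3*(-5 + 2)) = (1/71 + 22)*(3*(-5 + 2)) = 1563*(3*(-3))/71 = (1563/71)*(-9) = -14067/71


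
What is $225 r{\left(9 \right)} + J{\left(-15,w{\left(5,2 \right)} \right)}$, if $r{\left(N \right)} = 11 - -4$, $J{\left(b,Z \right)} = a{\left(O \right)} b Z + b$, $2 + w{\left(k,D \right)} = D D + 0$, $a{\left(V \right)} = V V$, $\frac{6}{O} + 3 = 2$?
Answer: $2280$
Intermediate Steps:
$O = -6$ ($O = \frac{6}{-3 + 2} = \frac{6}{-1} = 6 \left(-1\right) = -6$)
$a{\left(V \right)} = V^{2}$
$w{\left(k,D \right)} = -2 + D^{2}$ ($w{\left(k,D \right)} = -2 + \left(D D + 0\right) = -2 + \left(D^{2} + 0\right) = -2 + D^{2}$)
$J{\left(b,Z \right)} = b + 36 Z b$ ($J{\left(b,Z \right)} = \left(-6\right)^{2} b Z + b = 36 b Z + b = 36 Z b + b = b + 36 Z b$)
$r{\left(N \right)} = 15$ ($r{\left(N \right)} = 11 + 4 = 15$)
$225 r{\left(9 \right)} + J{\left(-15,w{\left(5,2 \right)} \right)} = 225 \cdot 15 - 15 \left(1 + 36 \left(-2 + 2^{2}\right)\right) = 3375 - 15 \left(1 + 36 \left(-2 + 4\right)\right) = 3375 - 15 \left(1 + 36 \cdot 2\right) = 3375 - 15 \left(1 + 72\right) = 3375 - 1095 = 2280$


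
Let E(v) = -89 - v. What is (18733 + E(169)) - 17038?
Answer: 1437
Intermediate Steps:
(18733 + E(169)) - 17038 = (18733 + (-89 - 1*169)) - 17038 = (18733 + (-89 - 169)) - 17038 = (18733 - 258) - 17038 = 18475 - 17038 = 1437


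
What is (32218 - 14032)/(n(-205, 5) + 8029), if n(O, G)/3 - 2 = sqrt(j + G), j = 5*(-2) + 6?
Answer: 9093/4019 ≈ 2.2625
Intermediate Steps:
j = -4 (j = -10 + 6 = -4)
n(O, G) = 6 + 3*sqrt(-4 + G)
(32218 - 14032)/(n(-205, 5) + 8029) = (32218 - 14032)/((6 + 3*sqrt(-4 + 5)) + 8029) = 18186/((6 + 3*sqrt(1)) + 8029) = 18186/((6 + 3*1) + 8029) = 18186/((6 + 3) + 8029) = 18186/(9 + 8029) = 18186/8038 = 18186*(1/8038) = 9093/4019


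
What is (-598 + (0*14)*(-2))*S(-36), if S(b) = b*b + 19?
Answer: -786370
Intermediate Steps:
S(b) = 19 + b**2 (S(b) = b**2 + 19 = 19 + b**2)
(-598 + (0*14)*(-2))*S(-36) = (-598 + (0*14)*(-2))*(19 + (-36)**2) = (-598 + 0*(-2))*(19 + 1296) = (-598 + 0)*1315 = -598*1315 = -786370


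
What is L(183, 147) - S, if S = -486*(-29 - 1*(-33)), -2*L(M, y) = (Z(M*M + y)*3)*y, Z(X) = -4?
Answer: 2826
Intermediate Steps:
L(M, y) = 6*y (L(M, y) = -(-4*3)*y/2 = -(-6)*y = 6*y)
S = -1944 (S = -486*(-29 + 33) = -486*4 = -1944)
L(183, 147) - S = 6*147 - 1*(-1944) = 882 + 1944 = 2826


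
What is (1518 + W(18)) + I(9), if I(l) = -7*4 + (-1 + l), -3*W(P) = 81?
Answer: 1471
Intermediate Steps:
W(P) = -27 (W(P) = -⅓*81 = -27)
I(l) = -29 + l (I(l) = -28 + (-1 + l) = -29 + l)
(1518 + W(18)) + I(9) = (1518 - 27) + (-29 + 9) = 1491 - 20 = 1471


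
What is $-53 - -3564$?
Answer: $3511$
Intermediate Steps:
$-53 - -3564 = -53 + 3564 = 3511$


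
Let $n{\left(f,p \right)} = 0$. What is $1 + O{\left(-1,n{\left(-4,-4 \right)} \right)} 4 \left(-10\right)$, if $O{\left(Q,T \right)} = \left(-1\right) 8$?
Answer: $321$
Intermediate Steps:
$O{\left(Q,T \right)} = -8$
$1 + O{\left(-1,n{\left(-4,-4 \right)} \right)} 4 \left(-10\right) = 1 - 8 \cdot 4 \left(-10\right) = 1 - -320 = 1 + 320 = 321$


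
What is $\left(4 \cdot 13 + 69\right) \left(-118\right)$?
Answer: $-14278$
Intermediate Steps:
$\left(4 \cdot 13 + 69\right) \left(-118\right) = \left(52 + 69\right) \left(-118\right) = 121 \left(-118\right) = -14278$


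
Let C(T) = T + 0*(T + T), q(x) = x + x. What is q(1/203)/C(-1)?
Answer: -2/203 ≈ -0.0098522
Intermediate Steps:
q(x) = 2*x
C(T) = T (C(T) = T + 0*(2*T) = T + 0 = T)
q(1/203)/C(-1) = (2/203)/(-1) = (2*(1/203))*(-1) = (2/203)*(-1) = -2/203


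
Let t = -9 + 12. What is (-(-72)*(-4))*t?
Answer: -864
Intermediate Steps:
t = 3
(-(-72)*(-4))*t = -(-72)*(-4)*3 = -24*12*3 = -288*3 = -864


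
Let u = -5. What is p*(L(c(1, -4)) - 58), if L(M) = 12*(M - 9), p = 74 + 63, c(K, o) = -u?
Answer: -14522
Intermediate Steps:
c(K, o) = 5 (c(K, o) = -1*(-5) = 5)
p = 137
L(M) = -108 + 12*M (L(M) = 12*(-9 + M) = -108 + 12*M)
p*(L(c(1, -4)) - 58) = 137*((-108 + 12*5) - 58) = 137*((-108 + 60) - 58) = 137*(-48 - 58) = 137*(-106) = -14522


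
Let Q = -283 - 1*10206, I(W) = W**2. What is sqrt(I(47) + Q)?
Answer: 6*I*sqrt(230) ≈ 90.995*I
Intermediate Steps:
Q = -10489 (Q = -283 - 10206 = -10489)
sqrt(I(47) + Q) = sqrt(47**2 - 10489) = sqrt(2209 - 10489) = sqrt(-8280) = 6*I*sqrt(230)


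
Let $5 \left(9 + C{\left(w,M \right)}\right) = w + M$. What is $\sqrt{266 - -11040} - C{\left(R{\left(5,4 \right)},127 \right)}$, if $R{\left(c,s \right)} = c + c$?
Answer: $- \frac{92}{5} + \sqrt{11306} \approx 87.93$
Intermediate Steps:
$R{\left(c,s \right)} = 2 c$
$C{\left(w,M \right)} = -9 + \frac{M}{5} + \frac{w}{5}$ ($C{\left(w,M \right)} = -9 + \frac{w + M}{5} = -9 + \frac{M + w}{5} = -9 + \left(\frac{M}{5} + \frac{w}{5}\right) = -9 + \frac{M}{5} + \frac{w}{5}$)
$\sqrt{266 - -11040} - C{\left(R{\left(5,4 \right)},127 \right)} = \sqrt{266 - -11040} - \left(-9 + \frac{1}{5} \cdot 127 + \frac{2 \cdot 5}{5}\right) = \sqrt{266 + 11040} - \left(-9 + \frac{127}{5} + \frac{1}{5} \cdot 10\right) = \sqrt{11306} - \left(-9 + \frac{127}{5} + 2\right) = \sqrt{11306} - \frac{92}{5} = - \frac{92}{5} + \sqrt{11306}$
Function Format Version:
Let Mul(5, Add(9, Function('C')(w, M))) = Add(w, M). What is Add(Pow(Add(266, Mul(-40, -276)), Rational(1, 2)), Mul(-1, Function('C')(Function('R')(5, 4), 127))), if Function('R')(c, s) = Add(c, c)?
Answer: Add(Rational(-92, 5), Pow(11306, Rational(1, 2))) ≈ 87.930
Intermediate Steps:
Function('R')(c, s) = Mul(2, c)
Function('C')(w, M) = Add(-9, Mul(Rational(1, 5), M), Mul(Rational(1, 5), w)) (Function('C')(w, M) = Add(-9, Mul(Rational(1, 5), Add(w, M))) = Add(-9, Mul(Rational(1, 5), Add(M, w))) = Add(-9, Add(Mul(Rational(1, 5), M), Mul(Rational(1, 5), w))) = Add(-9, Mul(Rational(1, 5), M), Mul(Rational(1, 5), w)))
Add(Pow(Add(266, Mul(-40, -276)), Rational(1, 2)), Mul(-1, Function('C')(Function('R')(5, 4), 127))) = Add(Pow(Add(266, Mul(-40, -276)), Rational(1, 2)), Mul(-1, Add(-9, Mul(Rational(1, 5), 127), Mul(Rational(1, 5), Mul(2, 5))))) = Add(Pow(Add(266, 11040), Rational(1, 2)), Mul(-1, Add(-9, Rational(127, 5), Mul(Rational(1, 5), 10)))) = Add(Pow(11306, Rational(1, 2)), Mul(-1, Add(-9, Rational(127, 5), 2))) = Add(Pow(11306, Rational(1, 2)), Mul(-1, Rational(92, 5))) = Add(Pow(11306, Rational(1, 2)), Rational(-92, 5)) = Add(Rational(-92, 5), Pow(11306, Rational(1, 2)))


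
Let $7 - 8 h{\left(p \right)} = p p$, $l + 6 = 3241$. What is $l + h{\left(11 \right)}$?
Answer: $\frac{12883}{4} \approx 3220.8$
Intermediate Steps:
$l = 3235$ ($l = -6 + 3241 = 3235$)
$h{\left(p \right)} = \frac{7}{8} - \frac{p^{2}}{8}$ ($h{\left(p \right)} = \frac{7}{8} - \frac{p p}{8} = \frac{7}{8} - \frac{p^{2}}{8}$)
$l + h{\left(11 \right)} = 3235 + \left(\frac{7}{8} - \frac{11^{2}}{8}\right) = 3235 + \left(\frac{7}{8} - \frac{121}{8}\right) = 3235 - \frac{57}{4} = \frac{12883}{4}$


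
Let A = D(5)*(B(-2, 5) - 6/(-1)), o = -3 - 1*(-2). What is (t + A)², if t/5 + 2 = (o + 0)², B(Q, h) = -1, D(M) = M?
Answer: 400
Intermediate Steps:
o = -1 (o = -3 + 2 = -1)
t = -5 (t = -10 + 5*(-1 + 0)² = -10 + 5*(-1)² = -10 + 5*1 = -10 + 5 = -5)
A = 25 (A = 5*(-1 - 6/(-1)) = 5*(-1 - 6*(-1)) = 5*(-1 + 6) = 5*5 = 25)
(t + A)² = (-5 + 25)² = 20² = 400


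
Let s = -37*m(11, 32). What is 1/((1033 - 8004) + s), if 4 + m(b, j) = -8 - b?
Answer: -1/6120 ≈ -0.00016340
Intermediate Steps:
m(b, j) = -12 - b (m(b, j) = -4 + (-8 - b) = -12 - b)
s = 851 (s = -37*(-12 - 1*11) = -37*(-12 - 11) = -37*(-23) = 851)
1/((1033 - 8004) + s) = 1/((1033 - 8004) + 851) = 1/(-6971 + 851) = 1/(-6120) = -1/6120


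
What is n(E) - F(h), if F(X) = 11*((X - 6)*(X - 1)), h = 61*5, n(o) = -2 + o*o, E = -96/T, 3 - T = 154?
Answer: -22797753042/22801 ≈ -9.9986e+5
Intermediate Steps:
T = -151 (T = 3 - 1*154 = 3 - 154 = -151)
E = 96/151 (E = -96/(-151) = -96*(-1/151) = 96/151 ≈ 0.63576)
n(o) = -2 + o²
h = 305
F(X) = 11*(-1 + X)*(-6 + X) (F(X) = 11*((-6 + X)*(-1 + X)) = 11*((-1 + X)*(-6 + X)) = 11*(-1 + X)*(-6 + X))
n(E) - F(h) = (-2 + (96/151)²) - (66 - 77*305 + 11*305²) = (-2 + 9216/22801) - (66 - 23485 + 11*93025) = -36386/22801 - (66 - 23485 + 1023275) = -36386/22801 - 1*999856 = -36386/22801 - 999856 = -22797753042/22801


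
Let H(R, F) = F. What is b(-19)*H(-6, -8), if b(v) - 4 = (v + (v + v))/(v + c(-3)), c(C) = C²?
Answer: -388/5 ≈ -77.600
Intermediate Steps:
b(v) = 4 + 3*v/(9 + v) (b(v) = 4 + (v + (v + v))/(v + (-3)²) = 4 + (v + 2*v)/(v + 9) = 4 + (3*v)/(9 + v) = 4 + 3*v/(9 + v))
b(-19)*H(-6, -8) = ((36 + 7*(-19))/(9 - 19))*(-8) = ((36 - 133)/(-10))*(-8) = -⅒*(-97)*(-8) = (97/10)*(-8) = -388/5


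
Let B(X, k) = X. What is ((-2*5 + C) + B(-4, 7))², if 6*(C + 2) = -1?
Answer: 9409/36 ≈ 261.36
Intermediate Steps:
C = -13/6 (C = -2 + (⅙)*(-1) = -2 - ⅙ = -13/6 ≈ -2.1667)
((-2*5 + C) + B(-4, 7))² = ((-2*5 - 13/6) - 4)² = ((-10 - 13/6) - 4)² = (-73/6 - 4)² = (-97/6)² = 9409/36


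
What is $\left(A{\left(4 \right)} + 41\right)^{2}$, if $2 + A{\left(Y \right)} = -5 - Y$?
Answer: $900$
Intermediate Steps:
$A{\left(Y \right)} = -7 - Y$ ($A{\left(Y \right)} = -2 - \left(5 + Y\right) = -7 - Y$)
$\left(A{\left(4 \right)} + 41\right)^{2} = \left(\left(-7 - 4\right) + 41\right)^{2} = \left(-11 + 41\right)^{2} = 30^{2} = 900$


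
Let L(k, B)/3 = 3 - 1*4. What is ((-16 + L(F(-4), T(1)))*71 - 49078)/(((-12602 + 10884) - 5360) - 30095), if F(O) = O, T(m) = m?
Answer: 16809/12391 ≈ 1.3565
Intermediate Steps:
L(k, B) = -3 (L(k, B) = 3*(3 - 1*4) = 3*(3 - 4) = 3*(-1) = -3)
((-16 + L(F(-4), T(1)))*71 - 49078)/(((-12602 + 10884) - 5360) - 30095) = ((-16 - 3)*71 - 49078)/(((-12602 + 10884) - 5360) - 30095) = (-19*71 - 49078)/((-1718 - 5360) - 30095) = (-1349 - 49078)/(-7078 - 30095) = -50427/(-37173) = -50427*(-1/37173) = 16809/12391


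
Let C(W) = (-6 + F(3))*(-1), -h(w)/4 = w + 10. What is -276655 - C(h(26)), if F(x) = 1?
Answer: -276660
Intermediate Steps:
h(w) = -40 - 4*w (h(w) = -4*(w + 10) = -4*(10 + w) = -40 - 4*w)
C(W) = 5 (C(W) = (-6 + 1)*(-1) = -5*(-1) = 5)
-276655 - C(h(26)) = -276655 - 1*5 = -276655 - 5 = -276660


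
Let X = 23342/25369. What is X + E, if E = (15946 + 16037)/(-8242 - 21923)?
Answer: -35755099/255085295 ≈ -0.14017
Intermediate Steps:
X = 23342/25369 (X = 23342*(1/25369) = 23342/25369 ≈ 0.92010)
E = -10661/10055 (E = 31983/(-30165) = 31983*(-1/30165) = -10661/10055 ≈ -1.0603)
X + E = 23342/25369 - 10661/10055 = -35755099/255085295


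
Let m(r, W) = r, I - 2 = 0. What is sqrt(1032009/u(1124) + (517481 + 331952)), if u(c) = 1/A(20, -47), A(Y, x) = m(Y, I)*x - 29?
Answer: 2*I*sqrt(249791822) ≈ 31610.0*I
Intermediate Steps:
I = 2 (I = 2 + 0 = 2)
A(Y, x) = -29 + Y*x (A(Y, x) = Y*x - 29 = -29 + Y*x)
u(c) = -1/969 (u(c) = 1/(-29 + 20*(-47)) = 1/(-29 - 940) = 1/(-969) = -1/969)
sqrt(1032009/u(1124) + (517481 + 331952)) = sqrt(1032009/(-1/969) + (517481 + 331952)) = sqrt(1032009*(-969) + 849433) = sqrt(-1000016721 + 849433) = sqrt(-999167288) = 2*I*sqrt(249791822)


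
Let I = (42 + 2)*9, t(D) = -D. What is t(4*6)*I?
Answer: -9504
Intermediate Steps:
I = 396 (I = 44*9 = 396)
t(4*6)*I = -4*6*396 = -1*24*396 = -24*396 = -9504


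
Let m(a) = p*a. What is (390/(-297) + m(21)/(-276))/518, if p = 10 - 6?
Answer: -3683/1179486 ≈ -0.0031225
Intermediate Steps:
p = 4
m(a) = 4*a
(390/(-297) + m(21)/(-276))/518 = (390/(-297) + (4*21)/(-276))/518 = (390*(-1/297) + 84*(-1/276))*(1/518) = (-130/99 - 7/23)*(1/518) = -3683/2277*1/518 = -3683/1179486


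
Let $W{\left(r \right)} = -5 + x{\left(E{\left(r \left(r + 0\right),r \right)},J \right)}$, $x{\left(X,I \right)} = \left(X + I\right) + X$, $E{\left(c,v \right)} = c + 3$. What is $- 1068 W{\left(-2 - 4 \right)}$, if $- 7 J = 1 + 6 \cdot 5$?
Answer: $- \frac{512640}{7} \approx -73234.0$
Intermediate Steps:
$J = - \frac{31}{7}$ ($J = - \frac{1 + 6 \cdot 5}{7} = - \frac{1 + 30}{7} = \left(- \frac{1}{7}\right) 31 = - \frac{31}{7} \approx -4.4286$)
$E{\left(c,v \right)} = 3 + c$
$x{\left(X,I \right)} = I + 2 X$ ($x{\left(X,I \right)} = \left(I + X\right) + X = I + 2 X$)
$W{\left(r \right)} = - \frac{24}{7} + 2 r^{2}$ ($W{\left(r \right)} = -5 + \left(- \frac{31}{7} + 2 \left(3 + r \left(r + 0\right)\right)\right) = -5 + \left(- \frac{31}{7} + 2 \left(3 + r r\right)\right) = -5 + \left(- \frac{31}{7} + 2 \left(3 + r^{2}\right)\right) = -5 + \left(- \frac{31}{7} + \left(6 + 2 r^{2}\right)\right) = -5 + \left(\frac{11}{7} + 2 r^{2}\right) = - \frac{24}{7} + 2 r^{2}$)
$- 1068 W{\left(-2 - 4 \right)} = - 1068 \left(- \frac{24}{7} + 2 \left(-2 - 4\right)^{2}\right) = - 1068 \left(- \frac{24}{7} + 2 \left(-6\right)^{2}\right) = - 1068 \left(- \frac{24}{7} + 2 \cdot 36\right) = - 1068 \left(- \frac{24}{7} + 72\right) = \left(-1068\right) \frac{480}{7} = - \frac{512640}{7}$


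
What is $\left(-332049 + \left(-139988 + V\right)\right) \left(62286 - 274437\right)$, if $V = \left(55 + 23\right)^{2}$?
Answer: $98852394903$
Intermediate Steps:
$V = 6084$ ($V = 78^{2} = 6084$)
$\left(-332049 + \left(-139988 + V\right)\right) \left(62286 - 274437\right) = \left(-332049 + \left(-139988 + 6084\right)\right) \left(62286 - 274437\right) = \left(-332049 - 133904\right) \left(-212151\right) = \left(-465953\right) \left(-212151\right) = 98852394903$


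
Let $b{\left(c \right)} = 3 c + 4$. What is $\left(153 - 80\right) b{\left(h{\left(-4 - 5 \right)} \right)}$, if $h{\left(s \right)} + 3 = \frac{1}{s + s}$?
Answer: $- \frac{2263}{6} \approx -377.17$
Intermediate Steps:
$h{\left(s \right)} = -3 + \frac{1}{2 s}$ ($h{\left(s \right)} = -3 + \frac{1}{s + s} = -3 + \frac{1}{2 s}$)
$b{\left(c \right)} = 4 + 3 c$
$\left(153 - 80\right) b{\left(h{\left(-4 - 5 \right)} \right)} = \left(153 - 80\right) \left(4 + 3 \left(-3 + \frac{1}{2 \left(-4 - 5\right)}\right)\right) = 73 \left(4 + 3 \left(-3 + \frac{1}{2 \left(-4 - 5\right)}\right)\right) = 73 \left(4 + 3 \left(-3 + \frac{1}{2 \left(-9\right)}\right)\right) = 73 \left(4 + 3 \left(-3 + \frac{1}{2} \left(- \frac{1}{9}\right)\right)\right) = 73 \left(4 + 3 \left(-3 - \frac{1}{18}\right)\right) = 73 \left(4 + 3 \left(- \frac{55}{18}\right)\right) = 73 \left(4 - \frac{55}{6}\right) = 73 \left(- \frac{31}{6}\right) = - \frac{2263}{6}$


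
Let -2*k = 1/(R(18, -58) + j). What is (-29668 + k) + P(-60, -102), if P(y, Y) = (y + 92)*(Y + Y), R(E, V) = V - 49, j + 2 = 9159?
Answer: -655147601/18100 ≈ -36196.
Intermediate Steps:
j = 9157 (j = -2 + 9159 = 9157)
R(E, V) = -49 + V
P(y, Y) = 2*Y*(92 + y) (P(y, Y) = (92 + y)*(2*Y) = 2*Y*(92 + y))
k = -1/18100 (k = -1/(2*((-49 - 58) + 9157)) = -1/(2*(-107 + 9157)) = -1/2/9050 = -1/2*1/9050 = -1/18100 ≈ -5.5249e-5)
(-29668 + k) + P(-60, -102) = (-29668 - 1/18100) + 2*(-102)*(92 - 60) = -536990801/18100 + 2*(-102)*32 = -536990801/18100 - 6528 = -655147601/18100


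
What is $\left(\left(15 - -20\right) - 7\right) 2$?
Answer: $56$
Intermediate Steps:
$\left(\left(15 - -20\right) - 7\right) 2 = \left(\left(15 + 20\right) - 7\right) 2 = \left(35 - 7\right) 2 = 28 \cdot 2 = 56$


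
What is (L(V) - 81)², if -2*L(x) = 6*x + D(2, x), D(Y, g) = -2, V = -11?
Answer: 2209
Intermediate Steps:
L(x) = 1 - 3*x (L(x) = -(6*x - 2)/2 = -(-2 + 6*x)/2 = 1 - 3*x)
(L(V) - 81)² = ((1 - 3*(-11)) - 81)² = ((1 + 33) - 81)² = (34 - 81)² = (-47)² = 2209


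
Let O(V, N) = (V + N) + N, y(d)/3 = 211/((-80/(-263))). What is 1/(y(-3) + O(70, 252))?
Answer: 80/212399 ≈ 0.00037665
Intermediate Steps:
y(d) = 166479/80 (y(d) = 3*(211/((-80/(-263)))) = 3*(211/((-80*(-1/263)))) = 3*(211/(80/263)) = 3*(211*(263/80)) = 3*(55493/80) = 166479/80)
O(V, N) = V + 2*N (O(V, N) = (N + V) + N = V + 2*N)
1/(y(-3) + O(70, 252)) = 1/(166479/80 + (70 + 2*252)) = 1/(166479/80 + (70 + 504)) = 1/(166479/80 + 574) = 1/(212399/80) = 80/212399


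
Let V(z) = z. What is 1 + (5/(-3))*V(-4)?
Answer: 23/3 ≈ 7.6667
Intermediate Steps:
1 + (5/(-3))*V(-4) = 1 + (5/(-3))*(-4) = 1 + (5*(-⅓))*(-4) = 1 - 5/3*(-4) = 1 + 20/3 = 23/3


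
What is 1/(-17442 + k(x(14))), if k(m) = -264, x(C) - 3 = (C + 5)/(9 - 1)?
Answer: -1/17706 ≈ -5.6478e-5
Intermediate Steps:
x(C) = 29/8 + C/8 (x(C) = 3 + (C + 5)/(9 - 1) = 3 + (5 + C)/8 = 3 + (5 + C)*(1/8) = 3 + (5/8 + C/8) = 29/8 + C/8)
1/(-17442 + k(x(14))) = 1/(-17442 - 264) = 1/(-17706) = -1/17706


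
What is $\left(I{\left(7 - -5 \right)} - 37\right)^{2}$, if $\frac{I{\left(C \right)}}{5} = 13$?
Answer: $784$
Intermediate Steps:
$I{\left(C \right)} = 65$ ($I{\left(C \right)} = 5 \cdot 13 = 65$)
$\left(I{\left(7 - -5 \right)} - 37\right)^{2} = \left(65 - 37\right)^{2} = 28^{2} = 784$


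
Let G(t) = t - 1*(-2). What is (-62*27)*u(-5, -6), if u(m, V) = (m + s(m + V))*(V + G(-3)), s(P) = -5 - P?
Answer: 11718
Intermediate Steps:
G(t) = 2 + t (G(t) = t + 2 = 2 + t)
u(m, V) = (-1 + V)*(-5 - V) (u(m, V) = (m + (-5 - (m + V)))*(V + (2 - 3)) = (m + (-5 - (V + m)))*(V - 1) = (m + (-5 + (-V - m)))*(-1 + V) = (m + (-5 - V - m))*(-1 + V) = (-5 - V)*(-1 + V) = (-1 + V)*(-5 - V))
(-62*27)*u(-5, -6) = (-62*27)*(5 - 1*(-6)² - 4*(-6)) = -1674*(5 - 1*36 + 24) = -1674*(5 - 36 + 24) = -1674*(-7) = 11718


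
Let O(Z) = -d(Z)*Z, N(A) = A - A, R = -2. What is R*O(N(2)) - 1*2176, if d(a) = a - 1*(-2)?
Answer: -2176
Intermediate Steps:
d(a) = 2 + a (d(a) = a + 2 = 2 + a)
N(A) = 0
O(Z) = -Z*(2 + Z) (O(Z) = -(2 + Z)*Z = -Z*(2 + Z))
R*O(N(2)) - 1*2176 = -(-2)*0*(2 + 0) - 1*2176 = -(-2)*0*2 - 2176 = -2*0 - 2176 = 0 - 2176 = -2176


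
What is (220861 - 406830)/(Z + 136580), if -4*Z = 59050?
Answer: -53134/34805 ≈ -1.5266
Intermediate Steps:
Z = -29525/2 (Z = -¼*59050 = -29525/2 ≈ -14763.)
(220861 - 406830)/(Z + 136580) = (220861 - 406830)/(-29525/2 + 136580) = -185969/243635/2 = -185969*2/243635 = -53134/34805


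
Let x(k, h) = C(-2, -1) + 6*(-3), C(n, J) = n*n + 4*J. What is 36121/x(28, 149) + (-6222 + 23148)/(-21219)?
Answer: -255585389/127314 ≈ -2007.5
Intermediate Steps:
C(n, J) = n² + 4*J
x(k, h) = -18 (x(k, h) = ((-2)² + 4*(-1)) + 6*(-3) = (4 - 4) - 18 = 0 - 18 = -18)
36121/x(28, 149) + (-6222 + 23148)/(-21219) = 36121/(-18) + (-6222 + 23148)/(-21219) = 36121*(-1/18) + 16926*(-1/21219) = -36121/18 - 5642/7073 = -255585389/127314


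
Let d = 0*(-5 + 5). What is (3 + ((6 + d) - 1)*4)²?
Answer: 529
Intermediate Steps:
d = 0 (d = 0*0 = 0)
(3 + ((6 + d) - 1)*4)² = (3 + ((6 + 0) - 1)*4)² = (3 + (6 - 1)*4)² = (3 + 5*4)² = (3 + 20)² = 23² = 529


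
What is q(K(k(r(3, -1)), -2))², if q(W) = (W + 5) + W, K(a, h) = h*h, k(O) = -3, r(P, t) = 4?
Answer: 169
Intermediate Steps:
K(a, h) = h²
q(W) = 5 + 2*W (q(W) = (5 + W) + W = 5 + 2*W)
q(K(k(r(3, -1)), -2))² = (5 + 2*(-2)²)² = (5 + 2*4)² = (5 + 8)² = 13² = 169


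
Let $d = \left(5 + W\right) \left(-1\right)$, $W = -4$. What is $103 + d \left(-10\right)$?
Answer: $113$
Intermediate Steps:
$d = -1$ ($d = \left(5 - 4\right) \left(-1\right) = 1 \left(-1\right) = -1$)
$103 + d \left(-10\right) = 103 - -10 = 103 + 10 = 113$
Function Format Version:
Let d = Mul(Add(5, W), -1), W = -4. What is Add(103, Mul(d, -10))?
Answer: 113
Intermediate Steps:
d = -1 (d = Mul(Add(5, -4), -1) = Mul(1, -1) = -1)
Add(103, Mul(d, -10)) = Add(103, Mul(-1, -10)) = Add(103, 10) = 113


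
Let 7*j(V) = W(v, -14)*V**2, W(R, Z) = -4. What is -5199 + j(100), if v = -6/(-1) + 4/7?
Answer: -76393/7 ≈ -10913.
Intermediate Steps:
v = 46/7 (v = -6*(-1) + 4*(1/7) = 6 + 4/7 = 46/7 ≈ 6.5714)
j(V) = -4*V**2/7 (j(V) = (-4*V**2)/7 = -4*V**2/7)
-5199 + j(100) = -5199 - 4/7*100**2 = -5199 - 4/7*10000 = -5199 - 40000/7 = -76393/7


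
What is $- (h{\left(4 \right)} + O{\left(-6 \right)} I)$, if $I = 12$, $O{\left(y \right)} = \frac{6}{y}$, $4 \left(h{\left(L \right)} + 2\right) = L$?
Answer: $13$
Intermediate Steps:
$h{\left(L \right)} = -2 + \frac{L}{4}$
$- (h{\left(4 \right)} + O{\left(-6 \right)} I) = - (\left(-2 + \frac{1}{4} \cdot 4\right) + \frac{6}{-6} \cdot 12) = - (\left(-2 + 1\right) + 6 \left(- \frac{1}{6}\right) 12) = - (-1 - 12) = \left(-1\right) \left(-13\right) = 13$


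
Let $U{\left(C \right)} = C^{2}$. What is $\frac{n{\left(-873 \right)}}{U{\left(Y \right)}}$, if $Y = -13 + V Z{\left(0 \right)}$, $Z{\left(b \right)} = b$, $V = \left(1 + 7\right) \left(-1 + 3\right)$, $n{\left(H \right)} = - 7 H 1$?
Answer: $\frac{6111}{169} \approx 36.16$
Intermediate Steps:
$n{\left(H \right)} = - 7 H$
$V = 16$ ($V = 8 \cdot 2 = 16$)
$Y = -13$ ($Y = -13 + 16 \cdot 0 = -13 + 0 = -13$)
$\frac{n{\left(-873 \right)}}{U{\left(Y \right)}} = \frac{\left(-7\right) \left(-873\right)}{\left(-13\right)^{2}} = \frac{6111}{169}$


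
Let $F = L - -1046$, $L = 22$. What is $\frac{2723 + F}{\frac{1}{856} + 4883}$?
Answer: $\frac{3245096}{4179849} \approx 0.77637$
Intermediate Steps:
$F = 1068$ ($F = 22 - -1046 = 22 + 1046 = 1068$)
$\frac{2723 + F}{\frac{1}{856} + 4883} = \frac{2723 + 1068}{\frac{1}{856} + 4883} = \frac{3791}{\frac{1}{856} + 4883} = \frac{3791}{\frac{4179849}{856}} = 3791 \cdot \frac{856}{4179849} = \frac{3245096}{4179849}$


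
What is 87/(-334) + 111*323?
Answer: 11974815/334 ≈ 35853.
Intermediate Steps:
87/(-334) + 111*323 = 87*(-1/334) + 35853 = -87/334 + 35853 = 11974815/334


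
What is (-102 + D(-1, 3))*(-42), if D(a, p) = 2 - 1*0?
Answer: 4200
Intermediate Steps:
D(a, p) = 2 (D(a, p) = 2 + 0 = 2)
(-102 + D(-1, 3))*(-42) = (-102 + 2)*(-42) = -100*(-42) = 4200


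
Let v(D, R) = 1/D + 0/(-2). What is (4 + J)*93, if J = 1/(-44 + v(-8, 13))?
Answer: 130572/353 ≈ 369.89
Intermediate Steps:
v(D, R) = 1/D (v(D, R) = 1/D + 0*(-½) = 1/D + 0 = 1/D)
J = -8/353 (J = 1/(-44 + 1/(-8)) = 1/(-44 - ⅛) = 1/(-353/8) = -8/353 ≈ -0.022663)
(4 + J)*93 = (4 - 8/353)*93 = (1404/353)*93 = 130572/353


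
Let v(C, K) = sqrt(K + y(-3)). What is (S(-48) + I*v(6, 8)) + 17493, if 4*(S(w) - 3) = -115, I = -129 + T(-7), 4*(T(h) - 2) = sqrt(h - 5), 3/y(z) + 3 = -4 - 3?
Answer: 69869/4 + sqrt(770)*(-254 + I*sqrt(3))/20 ≈ 17115.0 + 2.4031*I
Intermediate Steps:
y(z) = -3/10 (y(z) = 3/(-3 + (-4 - 3)) = 3/(-3 - 7) = 3/(-10) = 3*(-1/10) = -3/10)
T(h) = 2 + sqrt(-5 + h)/4 (T(h) = 2 + sqrt(h - 5)/4 = 2 + sqrt(-5 + h)/4)
v(C, K) = sqrt(-3/10 + K) (v(C, K) = sqrt(K - 3/10) = sqrt(-3/10 + K))
I = -127 + I*sqrt(3)/2 (I = -129 + (2 + sqrt(-5 - 7)/4) = -129 + (2 + sqrt(-12)/4) = -129 + (2 + (2*I*sqrt(3))/4) = -129 + (2 + I*sqrt(3)/2) = -127 + I*sqrt(3)/2 ≈ -127.0 + 0.86602*I)
S(w) = -103/4 (S(w) = 3 + (1/4)*(-115) = 3 - 115/4 = -103/4)
(S(-48) + I*v(6, 8)) + 17493 = (-103/4 + (-127 + I*sqrt(3)/2)*(sqrt(-30 + 100*8)/10)) + 17493 = (-103/4 + (-127 + I*sqrt(3)/2)*(sqrt(-30 + 800)/10)) + 17493 = (-103/4 + (-127 + I*sqrt(3)/2)*(sqrt(770)/10)) + 17493 = (-103/4 + sqrt(770)*(-127 + I*sqrt(3)/2)/10) + 17493 = 69869/4 + sqrt(770)*(-127 + I*sqrt(3)/2)/10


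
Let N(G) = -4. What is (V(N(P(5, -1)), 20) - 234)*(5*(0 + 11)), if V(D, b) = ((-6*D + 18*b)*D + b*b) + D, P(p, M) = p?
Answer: -75570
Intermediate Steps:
V(D, b) = D + b² + D*(-6*D + 18*b) (V(D, b) = (D*(-6*D + 18*b) + b²) + D = (b² + D*(-6*D + 18*b)) + D = D + b² + D*(-6*D + 18*b))
(V(N(P(5, -1)), 20) - 234)*(5*(0 + 11)) = ((-4 + 20² - 6*(-4)² + 18*(-4)*20) - 234)*(5*(0 + 11)) = ((-4 + 400 - 6*16 - 1440) - 234)*(5*11) = ((-4 + 400 - 96 - 1440) - 234)*55 = (-1140 - 234)*55 = -1374*55 = -75570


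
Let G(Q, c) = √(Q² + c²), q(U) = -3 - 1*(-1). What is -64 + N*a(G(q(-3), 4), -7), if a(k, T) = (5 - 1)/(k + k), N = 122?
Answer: -64 + 122*√5/5 ≈ -9.4399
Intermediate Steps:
q(U) = -2 (q(U) = -3 + 1 = -2)
a(k, T) = 2/k (a(k, T) = 4/((2*k)) = 4*(1/(2*k)) = 2/k)
-64 + N*a(G(q(-3), 4), -7) = -64 + 122*(2/(√((-2)² + 4²))) = -64 + 122*(2/(√(4 + 16))) = -64 + 122*(2/(√20)) = -64 + 122*(2/((2*√5))) = -64 + 122*(2*(√5/10)) = -64 + 122*(√5/5) = -64 + 122*√5/5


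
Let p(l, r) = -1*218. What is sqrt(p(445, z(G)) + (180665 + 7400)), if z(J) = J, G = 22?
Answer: sqrt(187847) ≈ 433.41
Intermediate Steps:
p(l, r) = -218
sqrt(p(445, z(G)) + (180665 + 7400)) = sqrt(-218 + (180665 + 7400)) = sqrt(-218 + 188065) = sqrt(187847)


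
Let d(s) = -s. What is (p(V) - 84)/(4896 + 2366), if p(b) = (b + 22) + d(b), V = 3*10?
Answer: -31/3631 ≈ -0.0085376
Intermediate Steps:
V = 30
p(b) = 22 (p(b) = (b + 22) - b = (22 + b) - b = 22)
(p(V) - 84)/(4896 + 2366) = (22 - 84)/(4896 + 2366) = -62/7262 = -62*1/7262 = -31/3631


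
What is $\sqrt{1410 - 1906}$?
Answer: $4 i \sqrt{31} \approx 22.271 i$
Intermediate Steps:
$\sqrt{1410 - 1906} = \sqrt{-496} = 4 i \sqrt{31}$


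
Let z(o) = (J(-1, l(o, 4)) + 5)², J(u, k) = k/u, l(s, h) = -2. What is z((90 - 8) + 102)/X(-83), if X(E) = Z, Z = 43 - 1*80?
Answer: -49/37 ≈ -1.3243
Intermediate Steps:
Z = -37 (Z = 43 - 80 = -37)
X(E) = -37
z(o) = 49 (z(o) = (-2/(-1) + 5)² = (-2*(-1) + 5)² = (2 + 5)² = 7² = 49)
z((90 - 8) + 102)/X(-83) = 49/(-37) = 49*(-1/37) = -49/37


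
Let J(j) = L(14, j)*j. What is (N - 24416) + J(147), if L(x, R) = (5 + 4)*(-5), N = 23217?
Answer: -7814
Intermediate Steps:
L(x, R) = -45 (L(x, R) = 9*(-5) = -45)
J(j) = -45*j
(N - 24416) + J(147) = (23217 - 24416) - 45*147 = -1199 - 6615 = -7814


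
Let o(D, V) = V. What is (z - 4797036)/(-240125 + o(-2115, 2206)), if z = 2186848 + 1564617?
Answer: 1045571/237919 ≈ 4.3947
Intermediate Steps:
z = 3751465
(z - 4797036)/(-240125 + o(-2115, 2206)) = (3751465 - 4797036)/(-240125 + 2206) = -1045571/(-237919) = -1045571*(-1/237919) = 1045571/237919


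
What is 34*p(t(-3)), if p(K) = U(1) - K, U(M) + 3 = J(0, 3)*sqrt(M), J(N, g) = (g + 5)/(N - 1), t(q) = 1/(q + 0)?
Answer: -1088/3 ≈ -362.67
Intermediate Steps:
t(q) = 1/q
J(N, g) = (5 + g)/(-1 + N)
U(M) = -3 - 8*sqrt(M) (U(M) = -3 + ((5 + 3)/(-1 + 0))*sqrt(M) = -3 + (8/(-1))*sqrt(M) = -3 + (-1*8)*sqrt(M) = -3 - 8*sqrt(M))
p(K) = -11 - K (p(K) = (-3 - 8*sqrt(1)) - K = (-3 - 8*1) - K = (-3 - 8) - K = -11 - K)
34*p(t(-3)) = 34*(-11 - 1/(-3)) = 34*(-11 - 1*(-1/3)) = 34*(-11 + 1/3) = 34*(-32/3) = -1088/3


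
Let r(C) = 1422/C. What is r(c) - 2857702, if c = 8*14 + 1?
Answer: -322918904/113 ≈ -2.8577e+6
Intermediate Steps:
c = 113 (c = 112 + 1 = 113)
r(c) - 2857702 = 1422/113 - 2857702 = -322918904/113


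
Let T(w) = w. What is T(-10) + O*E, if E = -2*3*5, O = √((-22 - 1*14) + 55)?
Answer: -10 - 30*√19 ≈ -140.77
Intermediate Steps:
O = √19 (O = √((-22 - 14) + 55) = √(-36 + 55) = √19 ≈ 4.3589)
E = -30 (E = -6*5 = -30)
T(-10) + O*E = -10 + √19*(-30) = -10 - 30*√19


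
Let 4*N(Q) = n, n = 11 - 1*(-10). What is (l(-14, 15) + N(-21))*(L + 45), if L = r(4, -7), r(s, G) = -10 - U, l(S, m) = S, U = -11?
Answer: -805/2 ≈ -402.50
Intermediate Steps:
n = 21 (n = 11 + 10 = 21)
N(Q) = 21/4 (N(Q) = (¼)*21 = 21/4)
r(s, G) = 1 (r(s, G) = -10 - 1*(-11) = -10 + 11 = 1)
L = 1
(l(-14, 15) + N(-21))*(L + 45) = (-14 + 21/4)*(1 + 45) = -35/4*46 = -805/2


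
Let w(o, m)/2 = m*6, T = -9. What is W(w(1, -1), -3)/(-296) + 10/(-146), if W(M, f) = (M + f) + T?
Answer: 34/2701 ≈ 0.012588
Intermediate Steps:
w(o, m) = 12*m (w(o, m) = 2*(m*6) = 2*(6*m) = 12*m)
W(M, f) = -9 + M + f (W(M, f) = (M + f) - 9 = -9 + M + f)
W(w(1, -1), -3)/(-296) + 10/(-146) = (-9 + 12*(-1) - 3)/(-296) + 10/(-146) = (-9 - 12 - 3)*(-1/296) + 10*(-1/146) = -24*(-1/296) - 5/73 = 3/37 - 5/73 = 34/2701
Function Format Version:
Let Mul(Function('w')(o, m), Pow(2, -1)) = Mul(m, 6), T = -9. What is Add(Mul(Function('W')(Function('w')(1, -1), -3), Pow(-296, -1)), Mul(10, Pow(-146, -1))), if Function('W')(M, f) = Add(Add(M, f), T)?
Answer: Rational(34, 2701) ≈ 0.012588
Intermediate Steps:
Function('w')(o, m) = Mul(12, m) (Function('w')(o, m) = Mul(2, Mul(m, 6)) = Mul(2, Mul(6, m)) = Mul(12, m))
Function('W')(M, f) = Add(-9, M, f) (Function('W')(M, f) = Add(Add(M, f), -9) = Add(-9, M, f))
Add(Mul(Function('W')(Function('w')(1, -1), -3), Pow(-296, -1)), Mul(10, Pow(-146, -1))) = Add(Mul(Add(-9, Mul(12, -1), -3), Pow(-296, -1)), Mul(10, Pow(-146, -1))) = Add(Mul(Add(-9, -12, -3), Rational(-1, 296)), Mul(10, Rational(-1, 146))) = Add(Mul(-24, Rational(-1, 296)), Rational(-5, 73)) = Add(Rational(3, 37), Rational(-5, 73)) = Rational(34, 2701)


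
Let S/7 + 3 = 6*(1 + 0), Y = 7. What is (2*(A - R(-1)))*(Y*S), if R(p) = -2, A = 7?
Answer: 2646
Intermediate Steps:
S = 21 (S = -21 + 7*(6*(1 + 0)) = -21 + 7*(6*1) = -21 + 7*6 = -21 + 42 = 21)
(2*(A - R(-1)))*(Y*S) = (2*(7 - 1*(-2)))*(7*21) = (2*(7 + 2))*147 = (2*9)*147 = 18*147 = 2646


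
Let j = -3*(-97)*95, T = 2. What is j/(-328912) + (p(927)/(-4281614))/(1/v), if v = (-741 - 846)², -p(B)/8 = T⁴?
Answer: 52957621673877/704137111984 ≈ 75.209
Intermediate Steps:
p(B) = -128 (p(B) = -8*2⁴ = -8*16 = -128)
v = 2518569 (v = (-1587)² = 2518569)
j = 27645 (j = 291*95 = 27645)
j/(-328912) + (p(927)/(-4281614))/(1/v) = 27645/(-328912) + (-128/(-4281614))/(1/2518569) = 27645*(-1/328912) + (-128*(-1/4281614))/(1/2518569) = -27645/328912 + (64/2140807)*2518569 = -27645/328912 + 161188416/2140807 = 52957621673877/704137111984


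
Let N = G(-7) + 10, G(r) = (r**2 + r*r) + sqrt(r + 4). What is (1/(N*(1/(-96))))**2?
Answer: 9216/(108 + I*sqrt(3))**2 ≈ 0.78951 - 0.02533*I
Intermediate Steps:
G(r) = sqrt(4 + r) + 2*r**2 (G(r) = (r**2 + r**2) + sqrt(4 + r) = 2*r**2 + sqrt(4 + r) = sqrt(4 + r) + 2*r**2)
N = 108 + I*sqrt(3) (N = (sqrt(4 - 7) + 2*(-7)**2) + 10 = (sqrt(-3) + 2*49) + 10 = (I*sqrt(3) + 98) + 10 = (98 + I*sqrt(3)) + 10 = 108 + I*sqrt(3) ≈ 108.0 + 1.732*I)
(1/(N*(1/(-96))))**2 = (1/((108 + I*sqrt(3))*(1/(-96))))**2 = (1/((108 + I*sqrt(3))*(-1/96)))**2 = (-96/(108 + I*sqrt(3)))**2 = 9216/(108 + I*sqrt(3))**2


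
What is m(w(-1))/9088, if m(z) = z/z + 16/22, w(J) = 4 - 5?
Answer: 19/99968 ≈ 0.00019006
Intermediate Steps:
w(J) = -1
m(z) = 19/11 (m(z) = 1 + 16*(1/22) = 1 + 8/11 = 19/11)
m(w(-1))/9088 = (19/11)/9088 = (19/11)*(1/9088) = 19/99968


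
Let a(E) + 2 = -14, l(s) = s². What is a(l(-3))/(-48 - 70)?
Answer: 8/59 ≈ 0.13559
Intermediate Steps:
a(E) = -16 (a(E) = -2 - 14 = -16)
a(l(-3))/(-48 - 70) = -16/(-48 - 70) = -16/(-118) = -16*(-1/118) = 8/59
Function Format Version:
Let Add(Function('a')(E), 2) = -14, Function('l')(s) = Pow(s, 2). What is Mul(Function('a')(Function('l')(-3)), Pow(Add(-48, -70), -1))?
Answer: Rational(8, 59) ≈ 0.13559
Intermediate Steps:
Function('a')(E) = -16 (Function('a')(E) = Add(-2, -14) = -16)
Mul(Function('a')(Function('l')(-3)), Pow(Add(-48, -70), -1)) = Mul(-16, Pow(Add(-48, -70), -1)) = Mul(-16, Pow(-118, -1)) = Mul(-16, Rational(-1, 118)) = Rational(8, 59)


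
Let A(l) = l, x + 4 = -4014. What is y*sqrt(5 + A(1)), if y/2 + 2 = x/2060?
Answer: -4069*sqrt(6)/515 ≈ -19.353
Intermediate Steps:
x = -4018 (x = -4 - 4014 = -4018)
y = -4069/515 (y = -4 + 2*(-4018/2060) = -4 + 2*(-4018*1/2060) = -4 + 2*(-2009/1030) = -4 - 2009/515 = -4069/515 ≈ -7.9010)
y*sqrt(5 + A(1)) = -4069*sqrt(5 + 1)/515 = -4069*sqrt(6)/515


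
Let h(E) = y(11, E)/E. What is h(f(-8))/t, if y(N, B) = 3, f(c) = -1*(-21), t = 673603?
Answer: 1/4715221 ≈ 2.1208e-7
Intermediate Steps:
f(c) = 21
h(E) = 3/E
h(f(-8))/t = (3/21)/673603 = (3*(1/21))*(1/673603) = (⅐)*(1/673603) = 1/4715221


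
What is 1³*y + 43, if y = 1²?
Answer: 44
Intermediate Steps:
y = 1
1³*y + 43 = 1³*1 + 43 = 1*1 + 43 = 1 + 43 = 44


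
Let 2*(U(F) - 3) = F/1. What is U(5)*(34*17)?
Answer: 3179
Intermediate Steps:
U(F) = 3 + F/2 (U(F) = 3 + (F/1)/2 = 3 + (F*1)/2 = 3 + F/2)
U(5)*(34*17) = (3 + (½)*5)*(34*17) = (3 + 5/2)*578 = (11/2)*578 = 3179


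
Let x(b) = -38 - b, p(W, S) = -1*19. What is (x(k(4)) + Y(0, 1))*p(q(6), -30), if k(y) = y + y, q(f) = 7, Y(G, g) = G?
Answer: 874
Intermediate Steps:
p(W, S) = -19
k(y) = 2*y
(x(k(4)) + Y(0, 1))*p(q(6), -30) = ((-38 - 2*4) + 0)*(-19) = ((-38 - 1*8) + 0)*(-19) = ((-38 - 8) + 0)*(-19) = (-46 + 0)*(-19) = -46*(-19) = 874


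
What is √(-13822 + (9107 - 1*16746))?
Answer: I*√21461 ≈ 146.5*I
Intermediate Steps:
√(-13822 + (9107 - 1*16746)) = √(-13822 + (9107 - 16746)) = √(-13822 - 7639) = √(-21461) = I*√21461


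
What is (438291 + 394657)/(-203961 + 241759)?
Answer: 416474/18899 ≈ 22.037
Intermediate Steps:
(438291 + 394657)/(-203961 + 241759) = 832948/37798 = 832948*(1/37798) = 416474/18899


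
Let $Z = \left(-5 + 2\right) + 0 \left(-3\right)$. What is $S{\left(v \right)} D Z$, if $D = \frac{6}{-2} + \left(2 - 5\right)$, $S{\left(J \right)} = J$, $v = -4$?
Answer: $-72$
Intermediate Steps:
$Z = -3$ ($Z = -3 + 0 = -3$)
$D = -6$ ($D = 6 \left(- \frac{1}{2}\right) + \left(2 - 5\right) = -3 - 3 = -6$)
$S{\left(v \right)} D Z = \left(-4\right) \left(-6\right) \left(-3\right) = 24 \left(-3\right) = -72$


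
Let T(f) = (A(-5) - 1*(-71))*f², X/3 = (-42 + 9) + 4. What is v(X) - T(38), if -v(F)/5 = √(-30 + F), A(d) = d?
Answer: -95304 - 15*I*√13 ≈ -95304.0 - 54.083*I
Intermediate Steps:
X = -87 (X = 3*((-42 + 9) + 4) = 3*(-33 + 4) = 3*(-29) = -87)
T(f) = 66*f² (T(f) = (-5 - 1*(-71))*f² = (-5 + 71)*f² = 66*f²)
v(F) = -5*√(-30 + F)
v(X) - T(38) = -5*√(-30 - 87) - 66*38² = -15*I*√13 - 66*1444 = -15*I*√13 - 1*95304 = -15*I*√13 - 95304 = -95304 - 15*I*√13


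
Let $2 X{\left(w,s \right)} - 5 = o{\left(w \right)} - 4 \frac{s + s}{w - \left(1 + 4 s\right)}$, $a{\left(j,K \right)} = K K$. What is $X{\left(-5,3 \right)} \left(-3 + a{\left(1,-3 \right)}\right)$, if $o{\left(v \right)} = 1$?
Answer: $22$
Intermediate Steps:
$a{\left(j,K \right)} = K^{2}$
$X{\left(w,s \right)} = 3 - \frac{4 s}{-1 + w - 4 s}$ ($X{\left(w,s \right)} = \frac{5}{2} + \frac{1 - 4 \frac{s + s}{w - \left(1 + 4 s\right)}}{2} = \frac{5}{2} + \frac{1 - 4 \frac{2 s}{-1 + w - 4 s}}{2} = \frac{5}{2} + \frac{1 - \frac{8 s}{-1 + w - 4 s}}{2} = \frac{5}{2} - \left(- \frac{1}{2} + \frac{4 s}{-1 + w - 4 s}\right) = 3 - \frac{4 s}{-1 + w - 4 s}$)
$X{\left(-5,3 \right)} \left(-3 + a{\left(1,-3 \right)}\right) = \frac{3 - -15 + 16 \cdot 3}{1 - -5 + 4 \cdot 3} \left(-3 + \left(-3\right)^{2}\right) = \frac{3 + 15 + 48}{1 + 5 + 12} \left(-3 + 9\right) = \frac{1}{18} \cdot 66 \cdot 6 = \frac{11}{3} \cdot 6 = 22$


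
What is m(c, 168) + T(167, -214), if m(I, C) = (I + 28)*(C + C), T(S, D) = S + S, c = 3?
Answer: 10750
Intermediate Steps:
T(S, D) = 2*S
m(I, C) = 2*C*(28 + I) (m(I, C) = (28 + I)*(2*C) = 2*C*(28 + I))
m(c, 168) + T(167, -214) = 2*168*(28 + 3) + 2*167 = 2*168*31 + 334 = 10416 + 334 = 10750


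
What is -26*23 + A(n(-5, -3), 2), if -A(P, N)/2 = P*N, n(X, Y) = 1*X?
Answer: -578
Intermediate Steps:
n(X, Y) = X
A(P, N) = -2*N*P (A(P, N) = -2*P*N = -2*N*P)
-26*23 + A(n(-5, -3), 2) = -26*23 - 2*2*(-5) = -598 + 20 = -578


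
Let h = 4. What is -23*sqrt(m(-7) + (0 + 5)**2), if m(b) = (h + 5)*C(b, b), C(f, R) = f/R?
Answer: -23*sqrt(34) ≈ -134.11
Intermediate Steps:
m(b) = 9 (m(b) = (4 + 5)*(b/b) = 9*1 = 9)
-23*sqrt(m(-7) + (0 + 5)**2) = -23*sqrt(9 + (0 + 5)**2) = -23*sqrt(9 + 5**2) = -23*sqrt(9 + 25) = -23*sqrt(34)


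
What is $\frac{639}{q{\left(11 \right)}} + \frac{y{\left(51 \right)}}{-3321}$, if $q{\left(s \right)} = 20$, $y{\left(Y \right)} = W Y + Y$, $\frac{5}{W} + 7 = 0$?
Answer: $\frac{4950931}{154980} \approx 31.946$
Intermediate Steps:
$W = - \frac{5}{7}$ ($W = \frac{5}{-7 + 0} = \frac{5}{-7} = 5 \left(- \frac{1}{7}\right) = - \frac{5}{7} \approx -0.71429$)
$y{\left(Y \right)} = \frac{2 Y}{7}$ ($y{\left(Y \right)} = - \frac{5 Y}{7} + Y = \frac{2 Y}{7}$)
$\frac{639}{q{\left(11 \right)}} + \frac{y{\left(51 \right)}}{-3321} = \frac{639}{20} + \frac{\frac{2}{7} \cdot 51}{-3321} = 639 \cdot \frac{1}{20} + \frac{102}{7} \left(- \frac{1}{3321}\right) = \frac{639}{20} - \frac{34}{7749} = \frac{4950931}{154980}$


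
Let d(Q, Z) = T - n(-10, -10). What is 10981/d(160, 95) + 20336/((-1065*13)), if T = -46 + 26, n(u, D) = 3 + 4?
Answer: -50860339/124605 ≈ -408.17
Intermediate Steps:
n(u, D) = 7
T = -20
d(Q, Z) = -27 (d(Q, Z) = -20 - 1*7 = -20 - 7 = -27)
10981/d(160, 95) + 20336/((-1065*13)) = 10981/(-27) + 20336/((-1065*13)) = 10981*(-1/27) + 20336/(-13845) = -10981/27 + 20336*(-1/13845) = -10981/27 - 20336/13845 = -50860339/124605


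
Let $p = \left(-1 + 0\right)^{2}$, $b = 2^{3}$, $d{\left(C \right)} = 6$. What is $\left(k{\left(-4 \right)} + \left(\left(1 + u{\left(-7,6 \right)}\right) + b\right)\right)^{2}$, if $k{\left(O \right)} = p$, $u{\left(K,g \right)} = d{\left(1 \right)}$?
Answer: $256$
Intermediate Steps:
$u{\left(K,g \right)} = 6$
$b = 8$
$p = 1$ ($p = \left(-1\right)^{2} = 1$)
$k{\left(O \right)} = 1$
$\left(k{\left(-4 \right)} + \left(\left(1 + u{\left(-7,6 \right)}\right) + b\right)\right)^{2} = \left(1 + \left(\left(1 + 6\right) + 8\right)\right)^{2} = \left(1 + \left(7 + 8\right)\right)^{2} = \left(1 + 15\right)^{2} = 16^{2} = 256$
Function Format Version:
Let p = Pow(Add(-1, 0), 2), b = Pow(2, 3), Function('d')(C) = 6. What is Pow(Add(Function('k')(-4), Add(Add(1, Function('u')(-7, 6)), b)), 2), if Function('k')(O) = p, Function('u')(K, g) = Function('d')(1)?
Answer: 256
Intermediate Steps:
Function('u')(K, g) = 6
b = 8
p = 1 (p = Pow(-1, 2) = 1)
Function('k')(O) = 1
Pow(Add(Function('k')(-4), Add(Add(1, Function('u')(-7, 6)), b)), 2) = Pow(Add(1, Add(Add(1, 6), 8)), 2) = Pow(Add(1, Add(7, 8)), 2) = Pow(Add(1, 15), 2) = Pow(16, 2) = 256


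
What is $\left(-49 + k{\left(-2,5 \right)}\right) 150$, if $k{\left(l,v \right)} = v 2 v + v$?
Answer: $900$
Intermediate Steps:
$k{\left(l,v \right)} = v + 2 v^{2}$ ($k{\left(l,v \right)} = 2 v v + v = 2 v^{2} + v = v + 2 v^{2}$)
$\left(-49 + k{\left(-2,5 \right)}\right) 150 = \left(-49 + 5 \left(1 + 2 \cdot 5\right)\right) 150 = \left(-49 + 5 \left(1 + 10\right)\right) 150 = \left(-49 + 5 \cdot 11\right) 150 = \left(-49 + 55\right) 150 = 6 \cdot 150 = 900$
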